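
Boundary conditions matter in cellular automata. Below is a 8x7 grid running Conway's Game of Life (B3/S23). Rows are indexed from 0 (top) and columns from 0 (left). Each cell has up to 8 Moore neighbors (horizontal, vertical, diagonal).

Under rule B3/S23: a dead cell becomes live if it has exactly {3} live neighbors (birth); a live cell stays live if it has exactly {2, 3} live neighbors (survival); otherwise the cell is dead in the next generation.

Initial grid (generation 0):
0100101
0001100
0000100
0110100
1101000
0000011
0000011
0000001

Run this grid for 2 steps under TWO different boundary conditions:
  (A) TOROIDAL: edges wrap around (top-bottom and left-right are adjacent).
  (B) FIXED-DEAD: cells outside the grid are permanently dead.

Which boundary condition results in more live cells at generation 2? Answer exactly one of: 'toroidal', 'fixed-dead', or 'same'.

Answer: toroidal

Derivation:
Under TOROIDAL boundary, generation 2:
0001110
0010000
0010010
0000000
0000000
0101000
0000011
1000001
Population = 12

Under FIXED-DEAD boundary, generation 2:
0001010
0010000
0010010
1000000
1000001
0001001
0000100
0000000
Population = 11

Comparison: toroidal=12, fixed-dead=11 -> toroidal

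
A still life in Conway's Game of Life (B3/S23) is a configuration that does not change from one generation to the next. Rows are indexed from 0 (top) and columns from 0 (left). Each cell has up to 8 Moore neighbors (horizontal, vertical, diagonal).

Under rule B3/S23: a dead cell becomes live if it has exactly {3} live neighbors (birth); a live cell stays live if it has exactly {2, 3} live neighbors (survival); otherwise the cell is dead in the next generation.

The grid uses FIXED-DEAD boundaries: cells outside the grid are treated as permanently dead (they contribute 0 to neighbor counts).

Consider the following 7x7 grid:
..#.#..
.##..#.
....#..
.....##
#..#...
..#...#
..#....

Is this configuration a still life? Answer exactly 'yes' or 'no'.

Answer: no

Derivation:
Compute generation 1 and compare to generation 0 (given above):
Generation 1:
.###...
.##.##.
....#.#
....##.
.....##
.###...
.......
Cell (0,1) differs: gen0=0 vs gen1=1 -> NOT a still life.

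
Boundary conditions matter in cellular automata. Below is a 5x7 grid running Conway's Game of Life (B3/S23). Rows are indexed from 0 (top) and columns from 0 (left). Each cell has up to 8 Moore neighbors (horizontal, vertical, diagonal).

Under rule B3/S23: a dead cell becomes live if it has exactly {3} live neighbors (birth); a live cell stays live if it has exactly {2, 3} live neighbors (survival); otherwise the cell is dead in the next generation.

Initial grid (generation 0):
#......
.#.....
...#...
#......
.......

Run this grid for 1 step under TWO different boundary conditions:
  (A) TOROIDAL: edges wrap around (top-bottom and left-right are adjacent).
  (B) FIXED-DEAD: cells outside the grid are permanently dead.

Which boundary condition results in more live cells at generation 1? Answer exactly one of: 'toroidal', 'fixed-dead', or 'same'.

Under TOROIDAL boundary, generation 1:
.......
.......
.......
.......
.......
Population = 0

Under FIXED-DEAD boundary, generation 1:
.......
.......
.......
.......
.......
Population = 0

Comparison: toroidal=0, fixed-dead=0 -> same

Answer: same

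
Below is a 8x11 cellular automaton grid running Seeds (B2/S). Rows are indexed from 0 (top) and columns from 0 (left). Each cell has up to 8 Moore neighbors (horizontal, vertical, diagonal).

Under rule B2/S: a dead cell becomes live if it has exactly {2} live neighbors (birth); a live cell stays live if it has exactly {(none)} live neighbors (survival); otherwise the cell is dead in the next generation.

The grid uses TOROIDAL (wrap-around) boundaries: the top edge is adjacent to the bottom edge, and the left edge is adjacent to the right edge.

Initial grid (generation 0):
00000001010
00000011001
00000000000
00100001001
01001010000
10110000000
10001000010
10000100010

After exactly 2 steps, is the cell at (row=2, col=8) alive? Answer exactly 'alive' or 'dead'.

Simulating step by step:
Generation 0 (given above): 20 live cells
Generation 1: 21 live cells
10000100000
00000000010
10000000111
11010110000
00000101001
00000000000
00100100100
01001010000
Generation 2: 27 live cells
01001010001
01000000000
00101111000
00100000000
01100000000
00001101110
01011011000
10110001000

Cell (2,8) at generation 2: 0 -> dead

Answer: dead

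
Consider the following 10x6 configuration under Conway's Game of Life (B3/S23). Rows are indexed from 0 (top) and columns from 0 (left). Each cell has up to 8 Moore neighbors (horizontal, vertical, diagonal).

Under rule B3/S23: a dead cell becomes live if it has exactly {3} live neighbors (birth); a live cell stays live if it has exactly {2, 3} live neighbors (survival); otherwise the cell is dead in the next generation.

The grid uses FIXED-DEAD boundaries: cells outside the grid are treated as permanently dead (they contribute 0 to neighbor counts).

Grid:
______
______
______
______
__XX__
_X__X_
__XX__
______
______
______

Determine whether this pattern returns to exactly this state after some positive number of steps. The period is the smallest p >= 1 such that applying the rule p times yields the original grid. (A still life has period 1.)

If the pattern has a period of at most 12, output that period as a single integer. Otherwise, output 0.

Simulating and comparing each generation to the original:
Gen 0 (original, given above): 6 live cells
Gen 1: 6 live cells, MATCHES original -> period = 1

Answer: 1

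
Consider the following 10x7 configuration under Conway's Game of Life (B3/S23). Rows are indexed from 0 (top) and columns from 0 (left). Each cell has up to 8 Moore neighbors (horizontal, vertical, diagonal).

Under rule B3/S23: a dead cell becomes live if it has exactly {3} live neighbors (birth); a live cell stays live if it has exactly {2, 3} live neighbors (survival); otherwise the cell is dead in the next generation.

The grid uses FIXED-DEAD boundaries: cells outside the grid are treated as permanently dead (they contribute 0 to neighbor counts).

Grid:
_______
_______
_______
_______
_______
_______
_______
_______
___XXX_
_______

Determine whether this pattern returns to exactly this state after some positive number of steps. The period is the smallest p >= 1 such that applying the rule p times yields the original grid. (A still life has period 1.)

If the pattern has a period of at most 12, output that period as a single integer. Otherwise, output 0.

Simulating and comparing each generation to the original:
Gen 0 (original, given above): 3 live cells
Gen 1: 3 live cells, differs from original
Gen 2: 3 live cells, MATCHES original -> period = 2

Answer: 2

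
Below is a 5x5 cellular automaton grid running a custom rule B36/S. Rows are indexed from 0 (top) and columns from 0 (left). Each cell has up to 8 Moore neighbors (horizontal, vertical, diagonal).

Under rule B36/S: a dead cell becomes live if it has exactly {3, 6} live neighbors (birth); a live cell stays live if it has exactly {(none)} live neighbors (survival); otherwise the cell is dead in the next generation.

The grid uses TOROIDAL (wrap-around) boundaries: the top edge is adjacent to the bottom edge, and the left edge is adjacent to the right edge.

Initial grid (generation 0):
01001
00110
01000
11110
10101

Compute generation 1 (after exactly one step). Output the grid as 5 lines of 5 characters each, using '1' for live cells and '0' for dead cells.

Answer: 00000
11000
10101
00000
01000

Derivation:
Simulating step by step:
Generation 0 (given above): 12 live cells
Generation 1: 6 live cells
(generation 1 grid is the final answer)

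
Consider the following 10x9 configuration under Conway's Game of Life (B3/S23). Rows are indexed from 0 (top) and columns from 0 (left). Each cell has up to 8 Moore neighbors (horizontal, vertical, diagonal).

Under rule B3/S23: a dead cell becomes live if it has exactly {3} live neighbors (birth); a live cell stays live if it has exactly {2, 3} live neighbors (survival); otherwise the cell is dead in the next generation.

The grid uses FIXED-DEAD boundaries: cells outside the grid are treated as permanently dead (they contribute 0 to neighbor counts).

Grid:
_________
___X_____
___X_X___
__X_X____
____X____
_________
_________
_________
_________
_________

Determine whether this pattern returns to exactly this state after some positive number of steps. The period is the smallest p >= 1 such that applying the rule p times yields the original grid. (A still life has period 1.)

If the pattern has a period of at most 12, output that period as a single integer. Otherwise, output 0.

Simulating and comparing each generation to the original:
Gen 0 (original, given above): 6 live cells
Gen 1: 6 live cells, differs from original
Gen 2: 6 live cells, MATCHES original -> period = 2

Answer: 2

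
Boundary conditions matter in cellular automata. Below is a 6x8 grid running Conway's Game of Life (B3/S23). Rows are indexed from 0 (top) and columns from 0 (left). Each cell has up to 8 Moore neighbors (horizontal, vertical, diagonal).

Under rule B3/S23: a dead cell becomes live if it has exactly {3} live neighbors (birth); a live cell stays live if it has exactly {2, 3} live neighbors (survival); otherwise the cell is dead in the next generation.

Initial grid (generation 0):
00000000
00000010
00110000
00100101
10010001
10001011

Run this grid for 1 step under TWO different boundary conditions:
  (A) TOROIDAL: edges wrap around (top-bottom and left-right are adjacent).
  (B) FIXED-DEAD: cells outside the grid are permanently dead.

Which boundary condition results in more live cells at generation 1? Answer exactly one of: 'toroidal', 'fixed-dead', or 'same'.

Answer: toroidal

Derivation:
Under TOROIDAL boundary, generation 1:
00000110
00000000
00110010
11101011
01011100
10000010
Population = 17

Under FIXED-DEAD boundary, generation 1:
00000000
00000000
00110010
01101010
01011101
00000011
Population = 14

Comparison: toroidal=17, fixed-dead=14 -> toroidal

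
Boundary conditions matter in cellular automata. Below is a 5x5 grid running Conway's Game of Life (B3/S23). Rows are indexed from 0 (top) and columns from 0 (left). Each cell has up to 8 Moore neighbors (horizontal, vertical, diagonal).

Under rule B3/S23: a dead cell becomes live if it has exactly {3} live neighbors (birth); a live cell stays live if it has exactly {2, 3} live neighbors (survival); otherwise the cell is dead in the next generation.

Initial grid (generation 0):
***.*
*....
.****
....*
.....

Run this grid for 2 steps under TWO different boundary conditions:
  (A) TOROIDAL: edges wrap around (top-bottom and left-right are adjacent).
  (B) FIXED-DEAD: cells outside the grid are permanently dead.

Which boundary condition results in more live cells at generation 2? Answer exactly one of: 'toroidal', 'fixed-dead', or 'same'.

Answer: fixed-dead

Derivation:
Under TOROIDAL boundary, generation 2:
.****
.....
.**.*
.....
.....
Population = 7

Under FIXED-DEAD boundary, generation 2:
**...
*...*
.**.*
.**.*
.....
Population = 10

Comparison: toroidal=7, fixed-dead=10 -> fixed-dead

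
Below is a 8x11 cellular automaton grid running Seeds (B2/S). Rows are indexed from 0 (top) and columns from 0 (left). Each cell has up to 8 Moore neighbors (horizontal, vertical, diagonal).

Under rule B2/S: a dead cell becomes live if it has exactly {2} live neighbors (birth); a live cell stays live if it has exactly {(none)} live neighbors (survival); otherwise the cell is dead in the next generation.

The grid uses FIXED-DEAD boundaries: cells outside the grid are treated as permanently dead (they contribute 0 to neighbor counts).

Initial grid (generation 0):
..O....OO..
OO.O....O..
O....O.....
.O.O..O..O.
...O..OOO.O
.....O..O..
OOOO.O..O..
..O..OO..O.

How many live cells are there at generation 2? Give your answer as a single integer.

Answer: 13

Derivation:
Simulating step by step:
Generation 0 (given above): 30 live cells
Generation 1: 17 live cells
O..O.....O.
....O.O..O.
...O..OOOO.
O.........O
...........
O..........
...........
O......OO..
Generation 2: 13 live cells
....OO..O.O
..O........
....O......
......O....
OO.........
...........
OO.....OO..
...........
Population at generation 2: 13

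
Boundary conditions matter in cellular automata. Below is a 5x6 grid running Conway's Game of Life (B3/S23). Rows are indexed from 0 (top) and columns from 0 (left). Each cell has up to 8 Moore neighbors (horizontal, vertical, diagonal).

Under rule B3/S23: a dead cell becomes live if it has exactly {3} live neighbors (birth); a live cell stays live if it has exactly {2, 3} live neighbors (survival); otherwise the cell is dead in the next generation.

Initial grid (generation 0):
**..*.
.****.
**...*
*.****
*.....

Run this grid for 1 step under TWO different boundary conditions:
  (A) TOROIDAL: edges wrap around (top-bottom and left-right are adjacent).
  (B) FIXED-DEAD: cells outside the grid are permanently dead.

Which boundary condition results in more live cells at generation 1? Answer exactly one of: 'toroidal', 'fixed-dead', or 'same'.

Under TOROIDAL boundary, generation 1:
*...*.
...**.
......
..***.
..*...
Population = 8

Under FIXED-DEAD boundary, generation 1:
**..*.
...***
*....*
*.****
.*.**.
Population = 16

Comparison: toroidal=8, fixed-dead=16 -> fixed-dead

Answer: fixed-dead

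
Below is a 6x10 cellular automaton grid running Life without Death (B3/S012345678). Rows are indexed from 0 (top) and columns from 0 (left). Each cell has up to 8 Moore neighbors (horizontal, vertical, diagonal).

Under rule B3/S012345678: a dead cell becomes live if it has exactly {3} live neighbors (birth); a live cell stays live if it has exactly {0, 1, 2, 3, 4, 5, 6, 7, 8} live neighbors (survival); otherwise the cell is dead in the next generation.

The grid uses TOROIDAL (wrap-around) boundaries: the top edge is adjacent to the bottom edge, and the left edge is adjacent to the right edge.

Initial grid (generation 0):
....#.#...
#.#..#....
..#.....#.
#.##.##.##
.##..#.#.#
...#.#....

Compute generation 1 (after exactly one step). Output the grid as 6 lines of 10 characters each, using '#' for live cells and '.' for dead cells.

Simulating step by step:
Generation 0 (given above): 21 live cells
Generation 1: 31 live cells
(generation 1 grid is the final answer)

Answer: ...##.#...
####.#....
#.#.#####.
#.#####.##
.##..#.#.#
..##.#....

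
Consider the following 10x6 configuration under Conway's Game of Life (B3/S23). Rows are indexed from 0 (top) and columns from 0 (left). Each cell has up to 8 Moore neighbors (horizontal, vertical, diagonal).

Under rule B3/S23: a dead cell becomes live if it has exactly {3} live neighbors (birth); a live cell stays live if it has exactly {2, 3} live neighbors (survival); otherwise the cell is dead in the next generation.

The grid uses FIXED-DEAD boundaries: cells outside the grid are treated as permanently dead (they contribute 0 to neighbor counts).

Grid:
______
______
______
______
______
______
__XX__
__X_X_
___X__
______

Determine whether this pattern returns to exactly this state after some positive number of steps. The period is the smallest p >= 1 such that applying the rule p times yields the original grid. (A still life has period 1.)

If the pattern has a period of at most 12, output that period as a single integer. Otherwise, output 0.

Simulating and comparing each generation to the original:
Gen 0 (original, given above): 5 live cells
Gen 1: 5 live cells, MATCHES original -> period = 1

Answer: 1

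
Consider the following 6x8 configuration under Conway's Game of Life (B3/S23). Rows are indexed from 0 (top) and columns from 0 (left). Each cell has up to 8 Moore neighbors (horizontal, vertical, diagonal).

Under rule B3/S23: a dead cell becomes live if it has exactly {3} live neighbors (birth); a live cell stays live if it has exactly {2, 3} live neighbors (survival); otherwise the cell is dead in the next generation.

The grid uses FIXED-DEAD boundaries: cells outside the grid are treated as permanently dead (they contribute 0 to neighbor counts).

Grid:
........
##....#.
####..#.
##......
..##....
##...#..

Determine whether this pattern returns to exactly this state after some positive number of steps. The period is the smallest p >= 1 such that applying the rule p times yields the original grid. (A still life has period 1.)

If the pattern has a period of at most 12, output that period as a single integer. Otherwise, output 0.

Answer: 0

Derivation:
Simulating and comparing each generation to the original:
Gen 0 (original, given above): 15 live cells
Gen 1: 5 live cells, differs from original
Gen 2: 3 live cells, differs from original
Gen 3: 4 live cells, differs from original
Gen 4: 4 live cells, differs from original
Gen 5: 4 live cells, differs from original
Gen 6: 4 live cells, differs from original
Gen 7: 4 live cells, differs from original
Gen 8: 4 live cells, differs from original
Gen 9: 4 live cells, differs from original
Gen 10: 4 live cells, differs from original
Gen 11: 4 live cells, differs from original
Gen 12: 4 live cells, differs from original
No period found within 12 steps.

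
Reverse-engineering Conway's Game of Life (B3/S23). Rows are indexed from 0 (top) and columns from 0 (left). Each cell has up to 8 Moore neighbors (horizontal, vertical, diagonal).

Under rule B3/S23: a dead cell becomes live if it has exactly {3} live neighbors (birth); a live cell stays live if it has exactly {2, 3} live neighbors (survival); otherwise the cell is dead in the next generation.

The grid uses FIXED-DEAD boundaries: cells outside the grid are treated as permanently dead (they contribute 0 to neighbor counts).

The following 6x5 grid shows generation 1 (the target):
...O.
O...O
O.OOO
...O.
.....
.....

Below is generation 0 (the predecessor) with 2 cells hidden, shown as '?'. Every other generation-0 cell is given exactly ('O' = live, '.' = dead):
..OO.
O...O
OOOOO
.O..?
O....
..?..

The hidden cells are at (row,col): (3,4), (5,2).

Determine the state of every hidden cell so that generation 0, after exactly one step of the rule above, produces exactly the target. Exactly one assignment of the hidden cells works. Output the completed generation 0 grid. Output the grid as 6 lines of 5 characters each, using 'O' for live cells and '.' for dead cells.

Hidden generation-0 cells (in order): (3,4), (5,2).
A hidden cell only influences target cells in its own 3x3 neighborhood. Try each of the 2^2 = 4 assignments, step the completed generation 0 forward once under B3/S23, and compare with the target:
  (3,4)=. (5,2)=. -> step reproduces the target at every cell -> ACCEPT
  (3,4)=. (5,2)=O -> step gives (4,1)='O' but target has '.' -> reject
  (3,4)=O (5,2)=. -> step gives (2,3)='.' but target has 'O' -> reject
  (3,4)=O (5,2)=O -> step gives (2,3)='.' but target has 'O' -> reject
Unique solution: (3,4)=dead, (5,2)=dead.
Check: live-neighbor counts of every cell in the completed generation 0:
12122
25563
34332
44432
12100
11000
Applying B3/S23 to generation 0 with these counts gives:
...O.
O...O
O.OOO
...O.
.....
.....
which matches the target exactly.

Answer: ..OO.
O...O
OOOOO
.O...
O....
.....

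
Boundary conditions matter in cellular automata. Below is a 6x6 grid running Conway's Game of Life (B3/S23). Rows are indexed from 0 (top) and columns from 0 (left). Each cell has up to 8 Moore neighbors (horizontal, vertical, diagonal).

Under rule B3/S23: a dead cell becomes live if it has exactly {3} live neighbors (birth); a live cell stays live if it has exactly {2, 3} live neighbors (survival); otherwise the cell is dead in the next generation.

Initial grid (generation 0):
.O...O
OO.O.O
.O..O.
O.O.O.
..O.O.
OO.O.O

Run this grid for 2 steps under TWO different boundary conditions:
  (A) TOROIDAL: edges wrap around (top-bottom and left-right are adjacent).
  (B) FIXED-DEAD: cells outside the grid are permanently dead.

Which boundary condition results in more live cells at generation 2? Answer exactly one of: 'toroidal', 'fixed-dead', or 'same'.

Under TOROIDAL boundary, generation 2:
..O.O.
......
...OOO
....OO
.OO.OO
..OOO.
Population = 14

Under FIXED-DEAD boundary, generation 2:
O.O...
O.OO.O
.O.O..
.O....
......
.OO.OO
Population = 13

Comparison: toroidal=14, fixed-dead=13 -> toroidal

Answer: toroidal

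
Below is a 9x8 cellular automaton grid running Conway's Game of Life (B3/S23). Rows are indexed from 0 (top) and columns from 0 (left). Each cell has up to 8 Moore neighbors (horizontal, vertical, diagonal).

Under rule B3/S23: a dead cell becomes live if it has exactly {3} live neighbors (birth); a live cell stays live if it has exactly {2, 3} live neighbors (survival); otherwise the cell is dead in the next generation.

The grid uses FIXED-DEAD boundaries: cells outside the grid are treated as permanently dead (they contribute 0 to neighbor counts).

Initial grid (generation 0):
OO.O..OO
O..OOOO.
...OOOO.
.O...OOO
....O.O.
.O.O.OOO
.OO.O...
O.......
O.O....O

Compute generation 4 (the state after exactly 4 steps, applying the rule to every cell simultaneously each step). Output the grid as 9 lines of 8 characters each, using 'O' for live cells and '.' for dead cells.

Answer: ........
O..O....
OO.O....
.O..OOO.
..O.OOO.
OOO....O
OO....O.
O.....O.
........

Derivation:
Simulating step by step:
Generation 0 (given above): 32 live cells
Generation 1: 29 live cells
OOOO..OO
OO......
..OO....
...O...O
..O.O...
.O.O..OO
OOOOOOO.
O.OO....
.O......
Generation 2: 22 live cells
O.O.....
O.......
.OOO....
....O...
..O.O.OO
O.....OO
O....OOO
O....O..
.OO.....
Generation 3: 20 live cells
.O......
O..O....
.OOO....
.O..OO..
...O..OO
.O......
OO...O.O
O....O..
.O......
Generation 4: 22 live cells
(generation 4 grid is the final answer)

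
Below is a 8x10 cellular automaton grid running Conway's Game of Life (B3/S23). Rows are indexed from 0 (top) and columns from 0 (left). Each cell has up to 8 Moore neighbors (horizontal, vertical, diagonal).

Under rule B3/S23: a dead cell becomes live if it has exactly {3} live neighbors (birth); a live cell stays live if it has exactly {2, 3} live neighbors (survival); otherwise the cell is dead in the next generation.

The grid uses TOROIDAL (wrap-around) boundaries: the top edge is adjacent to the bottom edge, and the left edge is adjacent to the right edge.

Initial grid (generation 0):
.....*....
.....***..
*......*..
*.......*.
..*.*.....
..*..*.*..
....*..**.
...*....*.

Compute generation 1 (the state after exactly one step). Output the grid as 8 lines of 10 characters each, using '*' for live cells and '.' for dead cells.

Simulating step by step:
Generation 0 (given above): 18 live cells
Generation 1: 25 live cells
(generation 1 grid is the final answer)

Answer: ....**.*..
.....*.*..
.......***
.*.......*
.*.*......
....*****.
...**.***.
....*..**.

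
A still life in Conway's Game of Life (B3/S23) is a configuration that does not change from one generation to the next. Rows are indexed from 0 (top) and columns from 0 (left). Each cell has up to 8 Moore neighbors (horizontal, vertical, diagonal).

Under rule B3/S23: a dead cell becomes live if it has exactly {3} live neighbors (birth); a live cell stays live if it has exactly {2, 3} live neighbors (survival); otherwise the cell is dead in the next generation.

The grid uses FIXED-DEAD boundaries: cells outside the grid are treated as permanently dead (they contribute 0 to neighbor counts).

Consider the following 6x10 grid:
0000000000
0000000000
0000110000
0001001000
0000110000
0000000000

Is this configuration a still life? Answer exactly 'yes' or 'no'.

Answer: yes

Derivation:
Compute generation 1 and compare to generation 0 (given above):
Generation 1:
0000000000
0000000000
0000110000
0001001000
0000110000
0000000000
The grids are IDENTICAL -> still life.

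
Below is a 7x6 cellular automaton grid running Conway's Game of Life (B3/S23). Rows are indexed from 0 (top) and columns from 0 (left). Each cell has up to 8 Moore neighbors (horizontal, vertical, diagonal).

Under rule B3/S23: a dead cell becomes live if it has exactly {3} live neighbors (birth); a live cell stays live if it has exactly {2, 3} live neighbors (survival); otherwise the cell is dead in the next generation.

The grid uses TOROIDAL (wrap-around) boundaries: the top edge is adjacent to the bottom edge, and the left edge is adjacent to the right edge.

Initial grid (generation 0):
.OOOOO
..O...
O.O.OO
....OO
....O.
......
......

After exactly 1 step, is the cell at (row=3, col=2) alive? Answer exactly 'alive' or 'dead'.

Answer: dead

Derivation:
Simulating step by step:
Generation 0 (given above): 13 live cells
Generation 1: 13 live cells
.OOOO.
......
OO..O.
O.....
....OO
......
..OOO.

Cell (3,2) at generation 1: 0 -> dead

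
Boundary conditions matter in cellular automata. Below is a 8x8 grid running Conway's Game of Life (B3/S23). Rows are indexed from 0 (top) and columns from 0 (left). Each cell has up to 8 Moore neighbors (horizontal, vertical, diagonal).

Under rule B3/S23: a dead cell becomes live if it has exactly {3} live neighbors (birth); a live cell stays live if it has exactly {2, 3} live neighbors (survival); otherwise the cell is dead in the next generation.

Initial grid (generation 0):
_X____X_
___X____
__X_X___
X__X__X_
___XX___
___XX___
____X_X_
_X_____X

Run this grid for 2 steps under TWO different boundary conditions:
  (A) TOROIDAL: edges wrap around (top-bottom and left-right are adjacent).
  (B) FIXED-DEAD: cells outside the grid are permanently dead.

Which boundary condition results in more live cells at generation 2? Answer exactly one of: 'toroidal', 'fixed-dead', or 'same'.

Under TOROIDAL boundary, generation 2:
X_XX__X_
__X_____
_XX_X___
_XX_XX__
________
___X_X__
____XX_X
XX_X_XXX
Population = 23

Under FIXED-DEAD boundary, generation 2:
________
__XX____
_XX_X___
_XX_XX__
________
___X_X__
____X___
____X___
Population = 13

Comparison: toroidal=23, fixed-dead=13 -> toroidal

Answer: toroidal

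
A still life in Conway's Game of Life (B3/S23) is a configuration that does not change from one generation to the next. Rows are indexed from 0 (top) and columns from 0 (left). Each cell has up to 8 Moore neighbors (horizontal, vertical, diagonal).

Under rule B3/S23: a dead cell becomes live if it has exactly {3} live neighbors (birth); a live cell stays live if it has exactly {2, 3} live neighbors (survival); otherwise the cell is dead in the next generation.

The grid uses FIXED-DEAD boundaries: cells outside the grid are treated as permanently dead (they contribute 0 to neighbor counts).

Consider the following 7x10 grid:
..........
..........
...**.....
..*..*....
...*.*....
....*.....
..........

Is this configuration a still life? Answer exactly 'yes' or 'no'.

Compute generation 1 and compare to generation 0 (given above):
Generation 1:
..........
..........
...**.....
..*..*....
...*.*....
....*.....
..........
The grids are IDENTICAL -> still life.

Answer: yes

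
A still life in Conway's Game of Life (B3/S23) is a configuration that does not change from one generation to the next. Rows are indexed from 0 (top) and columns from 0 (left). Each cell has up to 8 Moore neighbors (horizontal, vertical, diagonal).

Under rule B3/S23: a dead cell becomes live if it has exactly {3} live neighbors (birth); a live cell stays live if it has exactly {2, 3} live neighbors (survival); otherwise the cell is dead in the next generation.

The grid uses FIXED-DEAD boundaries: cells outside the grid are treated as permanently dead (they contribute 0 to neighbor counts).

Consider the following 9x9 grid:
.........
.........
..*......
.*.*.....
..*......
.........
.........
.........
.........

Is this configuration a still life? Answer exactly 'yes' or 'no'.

Compute generation 1 and compare to generation 0 (given above):
Generation 1:
.........
.........
..*......
.*.*.....
..*......
.........
.........
.........
.........
The grids are IDENTICAL -> still life.

Answer: yes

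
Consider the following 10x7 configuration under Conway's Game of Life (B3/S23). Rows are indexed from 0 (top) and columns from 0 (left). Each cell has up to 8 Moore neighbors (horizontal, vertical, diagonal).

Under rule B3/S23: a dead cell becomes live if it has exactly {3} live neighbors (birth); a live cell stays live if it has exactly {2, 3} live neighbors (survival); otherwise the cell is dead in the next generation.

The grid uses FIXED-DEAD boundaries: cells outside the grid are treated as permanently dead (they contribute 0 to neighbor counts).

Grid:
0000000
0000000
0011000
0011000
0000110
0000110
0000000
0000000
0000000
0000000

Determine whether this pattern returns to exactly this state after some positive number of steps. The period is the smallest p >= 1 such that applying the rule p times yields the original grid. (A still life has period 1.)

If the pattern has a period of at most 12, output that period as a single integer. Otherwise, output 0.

Simulating and comparing each generation to the original:
Gen 0 (original, given above): 8 live cells
Gen 1: 6 live cells, differs from original
Gen 2: 8 live cells, MATCHES original -> period = 2

Answer: 2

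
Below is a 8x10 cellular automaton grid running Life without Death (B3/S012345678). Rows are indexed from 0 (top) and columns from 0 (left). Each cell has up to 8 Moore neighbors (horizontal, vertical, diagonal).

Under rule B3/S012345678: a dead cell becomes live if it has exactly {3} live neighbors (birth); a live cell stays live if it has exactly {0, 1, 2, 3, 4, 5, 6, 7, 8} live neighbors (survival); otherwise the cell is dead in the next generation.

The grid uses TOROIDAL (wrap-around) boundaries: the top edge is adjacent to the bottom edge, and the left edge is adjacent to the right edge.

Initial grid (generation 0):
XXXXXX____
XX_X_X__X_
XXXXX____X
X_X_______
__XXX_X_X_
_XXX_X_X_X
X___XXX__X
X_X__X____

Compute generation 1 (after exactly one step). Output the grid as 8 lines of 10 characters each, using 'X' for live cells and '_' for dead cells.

Simulating step by step:
Generation 0 (given above): 38 live cells
Generation 1: 45 live cells
(generation 1 grid is the final answer)

Answer: XXXXXXX___
XX_X_X__X_
XXXXX____X
X_X__X____
X_XXXXXXXX
_XXX_X_X_X
X___XXX_XX
X_X__X____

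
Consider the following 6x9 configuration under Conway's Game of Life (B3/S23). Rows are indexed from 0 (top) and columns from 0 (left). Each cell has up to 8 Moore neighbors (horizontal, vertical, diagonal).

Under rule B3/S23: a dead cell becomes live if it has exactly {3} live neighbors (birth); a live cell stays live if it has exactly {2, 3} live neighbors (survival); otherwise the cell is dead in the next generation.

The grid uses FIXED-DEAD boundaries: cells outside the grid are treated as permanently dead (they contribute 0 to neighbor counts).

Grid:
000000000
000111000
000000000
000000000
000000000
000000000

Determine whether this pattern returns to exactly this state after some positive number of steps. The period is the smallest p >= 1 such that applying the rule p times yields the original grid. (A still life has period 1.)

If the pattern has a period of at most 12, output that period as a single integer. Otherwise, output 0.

Simulating and comparing each generation to the original:
Gen 0 (original, given above): 3 live cells
Gen 1: 3 live cells, differs from original
Gen 2: 3 live cells, MATCHES original -> period = 2

Answer: 2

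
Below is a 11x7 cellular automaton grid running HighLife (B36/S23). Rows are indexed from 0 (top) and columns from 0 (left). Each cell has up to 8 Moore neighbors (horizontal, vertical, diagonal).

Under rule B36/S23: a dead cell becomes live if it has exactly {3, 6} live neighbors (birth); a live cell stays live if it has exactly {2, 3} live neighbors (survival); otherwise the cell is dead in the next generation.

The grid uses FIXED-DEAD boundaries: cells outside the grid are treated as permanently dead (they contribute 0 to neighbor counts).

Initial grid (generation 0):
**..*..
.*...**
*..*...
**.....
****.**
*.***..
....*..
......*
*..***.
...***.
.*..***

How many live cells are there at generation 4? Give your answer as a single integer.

Simulating step by step:
Generation 0 (given above): 33 live cells
Generation 1: 21 live cells
**...*.
.**.**.
*.*....
...**..
.....*.
*......
....**.
...*...
...*..*
..*....
...*..*
Generation 2: 23 live cells
***.**.
..****.
..*..*.
...**..
....*..
....**.
....*..
...*.*.
..**...
..**...
.......
Generation 3: 19 live cells
.**..*.
......*
..****.
...***.
.......
...***.
...*...
..**...
.......
..**...
.......
Generation 4: 11 live cells
.......
.*....*
..*...*
..*..*.
....*..
...**..
.......
..**...
.......
.......
.......
Population at generation 4: 11

Answer: 11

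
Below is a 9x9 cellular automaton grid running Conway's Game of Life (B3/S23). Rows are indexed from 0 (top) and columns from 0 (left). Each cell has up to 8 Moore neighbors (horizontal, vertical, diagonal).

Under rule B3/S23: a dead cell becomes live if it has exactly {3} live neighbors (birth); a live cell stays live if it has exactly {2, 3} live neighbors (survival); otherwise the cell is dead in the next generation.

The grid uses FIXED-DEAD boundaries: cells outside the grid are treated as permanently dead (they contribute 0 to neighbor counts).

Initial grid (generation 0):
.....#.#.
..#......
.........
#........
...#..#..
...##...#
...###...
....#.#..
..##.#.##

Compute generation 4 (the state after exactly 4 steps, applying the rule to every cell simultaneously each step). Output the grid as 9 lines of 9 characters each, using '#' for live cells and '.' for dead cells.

Answer: .........
.........
.........
.........
.........
.........
...###...
..##..#..
.....##..

Derivation:
Simulating step by step:
Generation 0 (given above): 19 live cells
Generation 1: 11 live cells
.........
.........
.........
.........
...##....
..#......
.........
..#...##.
...#####.
Generation 2: 9 live cells
.........
.........
.........
.........
...#.....
...#.....
.........
...##..#.
...###.#.
Generation 3: 8 live cells
.........
.........
.........
.........
.........
.........
...##....
...#.##..
...#.##..
Generation 4: 8 live cells
(generation 4 grid is the final answer)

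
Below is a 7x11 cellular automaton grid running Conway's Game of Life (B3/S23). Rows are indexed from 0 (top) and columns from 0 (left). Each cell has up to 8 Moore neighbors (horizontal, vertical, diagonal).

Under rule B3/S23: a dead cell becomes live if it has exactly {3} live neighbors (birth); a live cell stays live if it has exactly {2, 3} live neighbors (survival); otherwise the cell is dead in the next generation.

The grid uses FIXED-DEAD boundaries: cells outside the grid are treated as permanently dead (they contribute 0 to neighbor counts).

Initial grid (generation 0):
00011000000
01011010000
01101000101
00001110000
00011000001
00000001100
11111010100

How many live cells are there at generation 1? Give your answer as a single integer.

Simulating step by step:
Generation 0 (given above): 26 live cells
Generation 1: 24 live cells
00111100000
01000000000
01100011000
00100000010
00011011000
01000101110
01110000100
Population at generation 1: 24

Answer: 24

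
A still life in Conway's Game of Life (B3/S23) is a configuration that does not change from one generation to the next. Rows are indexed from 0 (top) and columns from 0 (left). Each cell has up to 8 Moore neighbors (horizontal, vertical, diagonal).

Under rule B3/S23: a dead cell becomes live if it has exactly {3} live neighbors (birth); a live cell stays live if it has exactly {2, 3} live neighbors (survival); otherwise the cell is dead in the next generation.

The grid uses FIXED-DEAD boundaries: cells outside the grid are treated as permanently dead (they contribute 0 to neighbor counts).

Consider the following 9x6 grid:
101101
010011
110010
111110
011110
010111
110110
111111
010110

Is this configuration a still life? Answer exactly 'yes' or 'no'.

Answer: no

Derivation:
Compute generation 1 and compare to generation 0 (given above):
Generation 1:
011101
000001
000000
000001
000000
000001
000000
000001
110001
Cell (0,0) differs: gen0=1 vs gen1=0 -> NOT a still life.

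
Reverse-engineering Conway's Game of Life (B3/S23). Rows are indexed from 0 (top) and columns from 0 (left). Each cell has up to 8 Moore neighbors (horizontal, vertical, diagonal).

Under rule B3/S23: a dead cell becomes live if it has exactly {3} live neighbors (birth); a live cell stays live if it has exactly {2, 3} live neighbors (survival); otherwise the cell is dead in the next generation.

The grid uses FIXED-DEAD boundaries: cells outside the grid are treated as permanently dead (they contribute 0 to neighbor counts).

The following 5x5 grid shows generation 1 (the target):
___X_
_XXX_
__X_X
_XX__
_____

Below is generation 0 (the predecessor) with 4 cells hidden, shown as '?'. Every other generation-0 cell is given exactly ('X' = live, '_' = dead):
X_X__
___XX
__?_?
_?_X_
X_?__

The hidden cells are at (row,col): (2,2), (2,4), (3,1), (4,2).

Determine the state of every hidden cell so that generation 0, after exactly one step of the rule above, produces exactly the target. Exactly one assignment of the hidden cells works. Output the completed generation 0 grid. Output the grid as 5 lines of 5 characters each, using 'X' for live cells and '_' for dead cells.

Hidden generation-0 cells (in order): (2,2), (2,4), (3,1), (4,2).
A hidden cell only influences target cells in its own 3x3 neighborhood. Try each of the 2^4 = 16 assignments, step the completed generation 0 forward once under B3/S23, and compare with the target:
  (2,2)=_ (2,4)=_ (3,1)=_ (4,2)=_ -> step gives (1,1)='_' but target has 'X' -> reject
  (2,2)=_ (2,4)=_ (3,1)=_ (4,2)=X -> step gives (1,1)='_' but target has 'X' -> reject
  (2,2)=_ (2,4)=_ (3,1)=X (4,2)=_ -> step gives (1,1)='_' but target has 'X' -> reject
  (2,2)=_ (2,4)=_ (3,1)=X (4,2)=X -> step gives (1,1)='_' but target has 'X' -> reject
  (2,2)=_ (2,4)=X (3,1)=_ (4,2)=_ -> step gives (1,1)='_' but target has 'X' -> reject
  (2,2)=_ (2,4)=X (3,1)=_ (4,2)=X -> step gives (1,1)='_' but target has 'X' -> reject
  (2,2)=_ (2,4)=X (3,1)=X (4,2)=_ -> step gives (1,1)='_' but target has 'X' -> reject
  (2,2)=_ (2,4)=X (3,1)=X (4,2)=X -> step gives (1,1)='_' but target has 'X' -> reject
  (2,2)=X (2,4)=_ (3,1)=_ (4,2)=_ -> step gives (3,1)='_' but target has 'X' -> reject
  (2,2)=X (2,4)=_ (3,1)=_ (4,2)=X -> step gives (3,3)='X' but target has '_' -> reject
  (2,2)=X (2,4)=_ (3,1)=X (4,2)=_ -> step reproduces the target at every cell -> ACCEPT
  (2,2)=X (2,4)=_ (3,1)=X (4,2)=X -> step gives (3,2)='_' but target has 'X' -> reject
  (2,2)=X (2,4)=X (3,1)=_ (4,2)=_ -> step gives (1,3)='_' but target has 'X' -> reject
  (2,2)=X (2,4)=X (3,1)=_ (4,2)=X -> step gives (1,3)='_' but target has 'X' -> reject
  (2,2)=X (2,4)=X (3,1)=X (4,2)=_ -> step gives (1,3)='_' but target has 'X' -> reject
  (2,2)=X (2,4)=X (3,1)=X (4,2)=X -> step gives (1,3)='_' but target has 'X' -> reject
Unique solution: (2,2)=live, (2,4)=dead, (3,1)=live, (4,2)=dead.
Check: live-neighbor counts of every cell in the completed generation 0:
02132
13331
12343
22311
12211
Applying B3/S23 to generation 0 with these counts gives:
___X_
_XXX_
__X_X
_XX__
_____
which matches the target exactly.

Answer: X_X__
___XX
__X__
_X_X_
X____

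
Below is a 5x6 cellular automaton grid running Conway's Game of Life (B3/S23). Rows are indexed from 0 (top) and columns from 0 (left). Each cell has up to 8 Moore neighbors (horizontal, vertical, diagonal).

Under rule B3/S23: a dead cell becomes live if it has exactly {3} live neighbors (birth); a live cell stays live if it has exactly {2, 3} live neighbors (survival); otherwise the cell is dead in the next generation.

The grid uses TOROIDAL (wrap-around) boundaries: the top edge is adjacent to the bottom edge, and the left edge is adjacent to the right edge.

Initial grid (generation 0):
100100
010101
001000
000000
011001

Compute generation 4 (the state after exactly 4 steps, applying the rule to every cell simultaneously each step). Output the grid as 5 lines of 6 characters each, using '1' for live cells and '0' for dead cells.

Answer: 000000
010010
000110
000001
000101

Derivation:
Simulating step by step:
Generation 0 (given above): 9 live cells
Generation 1: 12 live cells
000101
110110
001000
011000
111000
Generation 2: 12 live cells
000101
110111
100000
100100
100100
Generation 3: 14 live cells
010100
011100
001100
110001
101101
Generation 4: 7 live cells
(generation 4 grid is the final answer)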